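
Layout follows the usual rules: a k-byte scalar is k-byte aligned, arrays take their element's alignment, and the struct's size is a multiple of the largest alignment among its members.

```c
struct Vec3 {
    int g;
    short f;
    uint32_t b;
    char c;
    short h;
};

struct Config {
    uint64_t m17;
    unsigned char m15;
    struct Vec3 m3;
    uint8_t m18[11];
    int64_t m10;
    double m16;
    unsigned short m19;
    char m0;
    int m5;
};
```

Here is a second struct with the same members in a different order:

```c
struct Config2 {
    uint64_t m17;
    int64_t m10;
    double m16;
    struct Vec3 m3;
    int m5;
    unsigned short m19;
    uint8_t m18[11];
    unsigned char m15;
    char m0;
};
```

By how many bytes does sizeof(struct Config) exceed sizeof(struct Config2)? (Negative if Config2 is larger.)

0

Vec3: @0: g [4B, align 4] → 4; @4: f [2B, align 2] → 6; +2 pad (align 4); @8: b [4B, align 4] → 12; @12: c [1B, align 1] → 13; +1 pad (align 2); @14: h [2B, align 2] → 16; size 16, align 4
@0: m17 [8B, align 8] → 8
@8: m15 [1B, align 1] → 9
+3 pad (align 4)
@12: m3 [16B, align 4] → 28
@28: m18 [11B, align 1] → 39
+1 pad (align 8)
@40: m10 [8B, align 8] → 48
@48: m16 [8B, align 8] → 56
@56: m19 [2B, align 2] → 58
@58: m0 [1B, align 1] → 59
+1 pad (align 4)
@60: m5 [4B, align 4] → 64
size 64, align 8
— Config2 —
@0: m17 [8B, align 8] → 8
@8: m10 [8B, align 8] → 16
@16: m16 [8B, align 8] → 24
@24: m3 [16B, align 4] → 40
@40: m5 [4B, align 4] → 44
@44: m19 [2B, align 2] → 46
@46: m18 [11B, align 1] → 57
@57: m15 [1B, align 1] → 58
@58: m0 [1B, align 1] → 59
+5 tail pad (align 8)
size 64, align 8
64 − 64 = 0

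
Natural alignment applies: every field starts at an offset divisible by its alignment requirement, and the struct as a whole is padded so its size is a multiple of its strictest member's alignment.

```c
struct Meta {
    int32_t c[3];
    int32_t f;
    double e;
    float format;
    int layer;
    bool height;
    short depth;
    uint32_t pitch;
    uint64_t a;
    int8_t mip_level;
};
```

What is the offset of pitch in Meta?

36

0..12  c  (12B, 4-aligned)
12..16  f  (4B, 4-aligned)
16..24  e  (8B, 8-aligned)
24..28  format  (4B, 4-aligned)
28..32  layer  (4B, 4-aligned)
32..33  height  (1B, 1-aligned)
33..34  -- padding (1B)
34..36  depth  (2B, 2-aligned)
36..40  pitch  (4B, 4-aligned)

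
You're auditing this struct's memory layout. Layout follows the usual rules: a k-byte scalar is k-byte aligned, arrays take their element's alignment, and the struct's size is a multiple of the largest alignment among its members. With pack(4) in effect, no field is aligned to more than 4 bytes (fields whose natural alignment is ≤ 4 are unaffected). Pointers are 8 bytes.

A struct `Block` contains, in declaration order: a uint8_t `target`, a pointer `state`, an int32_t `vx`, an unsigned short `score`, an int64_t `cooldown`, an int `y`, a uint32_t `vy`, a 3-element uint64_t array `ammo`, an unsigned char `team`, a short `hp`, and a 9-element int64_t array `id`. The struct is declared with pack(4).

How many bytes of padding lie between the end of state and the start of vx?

target at 0 (size 1, align 1) → ends 1
pad 3 to align 4 for state
state at 4 (size 8, align 4) → ends 12
vx at 12 (size 4, align 4) → ends 16

0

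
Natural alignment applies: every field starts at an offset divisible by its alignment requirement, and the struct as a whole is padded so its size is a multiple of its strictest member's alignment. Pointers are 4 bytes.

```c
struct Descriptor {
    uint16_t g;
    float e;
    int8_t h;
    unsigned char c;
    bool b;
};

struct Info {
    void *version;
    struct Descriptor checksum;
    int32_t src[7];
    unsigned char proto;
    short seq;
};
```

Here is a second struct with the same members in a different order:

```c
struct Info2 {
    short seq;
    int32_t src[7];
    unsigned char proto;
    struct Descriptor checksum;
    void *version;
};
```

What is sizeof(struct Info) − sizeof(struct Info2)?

Descriptor: 0..2  g  (2B, 2-aligned); 2..4  -- padding (2B); 4..8  e  (4B, 4-aligned); 8..9  h  (1B, 1-aligned); 9..10  c  (1B, 1-aligned); 10..11  b  (1B, 1-aligned); 11..12  -- tail padding (1B); sizeof = 12, alignof = 4
0..4  version  (4B, 4-aligned)
4..16  checksum  (12B, 4-aligned)
16..44  src  (28B, 4-aligned)
44..45  proto  (1B, 1-aligned)
45..46  -- padding (1B)
46..48  seq  (2B, 2-aligned)
sizeof = 48, alignof = 4
— Info2 —
0..2  seq  (2B, 2-aligned)
2..4  -- padding (2B)
4..32  src  (28B, 4-aligned)
32..33  proto  (1B, 1-aligned)
33..36  -- padding (3B)
36..48  checksum  (12B, 4-aligned)
48..52  version  (4B, 4-aligned)
sizeof = 52, alignof = 4
48 − 52 = -4

-4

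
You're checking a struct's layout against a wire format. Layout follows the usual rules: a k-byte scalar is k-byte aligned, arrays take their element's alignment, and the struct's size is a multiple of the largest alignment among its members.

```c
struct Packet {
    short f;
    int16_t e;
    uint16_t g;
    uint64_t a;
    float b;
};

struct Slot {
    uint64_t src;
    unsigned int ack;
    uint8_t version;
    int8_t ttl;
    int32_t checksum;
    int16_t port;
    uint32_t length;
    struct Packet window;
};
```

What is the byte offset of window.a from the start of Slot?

Packet: f at 0 (size 2, align 2) → ends 2; e at 2 (size 2, align 2) → ends 4; g at 4 (size 2, align 2) → ends 6; pad 2 to align 8 for a; a at 8 (size 8, align 8) → ends 16; b at 16 (size 4, align 4) → ends 20; tail pad 4 to reach multiple of 8; total 24 bytes, alignment 8
src at 0 (size 8, align 8) → ends 8
ack at 8 (size 4, align 4) → ends 12
version at 12 (size 1, align 1) → ends 13
ttl at 13 (size 1, align 1) → ends 14
pad 2 to align 4 for checksum
checksum at 16 (size 4, align 4) → ends 20
port at 20 (size 2, align 2) → ends 22
pad 2 to align 4 for length
length at 24 (size 4, align 4) → ends 28
pad 4 to align 8 for window
window at 32 (size 24, align 8) → ends 56
within Packet: a at 8
32 + 8 = 40

40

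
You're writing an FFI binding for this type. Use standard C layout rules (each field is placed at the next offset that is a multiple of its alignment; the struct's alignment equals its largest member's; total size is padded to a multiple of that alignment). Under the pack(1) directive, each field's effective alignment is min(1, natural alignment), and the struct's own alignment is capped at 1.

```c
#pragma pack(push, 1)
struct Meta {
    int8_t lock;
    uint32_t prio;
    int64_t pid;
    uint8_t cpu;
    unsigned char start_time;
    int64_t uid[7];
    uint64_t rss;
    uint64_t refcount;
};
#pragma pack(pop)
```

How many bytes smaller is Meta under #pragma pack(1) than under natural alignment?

9

natural layout:
  lock at 0 (size 1, align 1) → ends 1
  pad 3 to align 4 for prio
  prio at 4 (size 4, align 4) → ends 8
  pid at 8 (size 8, align 8) → ends 16
  cpu at 16 (size 1, align 1) → ends 17
  start_time at 17 (size 1, align 1) → ends 18
  pad 6 to align 8 for uid
  uid at 24 (size 56, align 8) → ends 80
  rss at 80 (size 8, align 8) → ends 88
  refcount at 88 (size 8, align 8) → ends 96
  total 96 bytes, alignment 8
packed(1) layout:
  lock at 0 (size 1, align 1) → ends 1
  prio at 1 (size 4, align 1) → ends 5
  pid at 5 (size 8, align 1) → ends 13
  cpu at 13 (size 1, align 1) → ends 14
  start_time at 14 (size 1, align 1) → ends 15
  uid at 15 (size 56, align 1) → ends 71
  rss at 71 (size 8, align 1) → ends 79
  refcount at 79 (size 8, align 1) → ends 87
  total 87 bytes, alignment 1
96 − 87 = 9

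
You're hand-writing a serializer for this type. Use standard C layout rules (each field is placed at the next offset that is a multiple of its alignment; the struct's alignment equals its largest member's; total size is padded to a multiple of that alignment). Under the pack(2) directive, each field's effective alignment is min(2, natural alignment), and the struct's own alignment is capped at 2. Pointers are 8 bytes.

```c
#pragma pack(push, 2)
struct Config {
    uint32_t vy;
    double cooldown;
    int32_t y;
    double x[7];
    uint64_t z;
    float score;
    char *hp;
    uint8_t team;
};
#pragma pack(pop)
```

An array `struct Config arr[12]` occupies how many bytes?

1128

@0: vy [4B, align 2] → 4
@4: cooldown [8B, align 2] → 12
@12: y [4B, align 2] → 16
@16: x [56B, align 2] → 72
@72: z [8B, align 2] → 80
@80: score [4B, align 2] → 84
@84: hp [8B, align 2] → 92
@92: team [1B, align 1] → 93
+1 tail pad (align 2)
size 94, align 2
array of 12: 12 × 94 = 1128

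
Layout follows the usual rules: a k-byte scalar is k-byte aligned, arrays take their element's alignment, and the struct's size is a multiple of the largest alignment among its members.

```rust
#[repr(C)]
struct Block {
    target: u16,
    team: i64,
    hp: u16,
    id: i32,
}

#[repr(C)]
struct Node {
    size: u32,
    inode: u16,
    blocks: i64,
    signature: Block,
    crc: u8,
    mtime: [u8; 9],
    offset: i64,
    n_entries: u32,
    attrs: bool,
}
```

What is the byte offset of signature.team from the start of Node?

Block: @0: target [2B, align 2] → 2; +6 pad (align 8); @8: team [8B, align 8] → 16; @16: hp [2B, align 2] → 18; +2 pad (align 4); @20: id [4B, align 4] → 24; size 24, align 8
@0: size [4B, align 4] → 4
@4: inode [2B, align 2] → 6
+2 pad (align 8)
@8: blocks [8B, align 8] → 16
@16: signature [24B, align 8] → 40
within Block: team at 8
16 + 8 = 24

24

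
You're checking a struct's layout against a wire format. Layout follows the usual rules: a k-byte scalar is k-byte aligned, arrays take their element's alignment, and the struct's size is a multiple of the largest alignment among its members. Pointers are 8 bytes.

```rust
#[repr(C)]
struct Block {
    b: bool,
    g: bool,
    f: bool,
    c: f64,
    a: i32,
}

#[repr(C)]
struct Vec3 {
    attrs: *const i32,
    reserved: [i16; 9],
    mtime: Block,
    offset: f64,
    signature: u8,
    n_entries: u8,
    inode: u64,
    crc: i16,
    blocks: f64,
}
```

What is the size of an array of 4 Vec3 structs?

Block: @0: b [1B, align 1] → 1; @1: g [1B, align 1] → 2; @2: f [1B, align 1] → 3; +5 pad (align 8); @8: c [8B, align 8] → 16; @16: a [4B, align 4] → 20; +4 tail pad (align 8); size 24, align 8
@0: attrs [8B, align 8] → 8
@8: reserved [18B, align 2] → 26
+6 pad (align 8)
@32: mtime [24B, align 8] → 56
@56: offset [8B, align 8] → 64
@64: signature [1B, align 1] → 65
@65: n_entries [1B, align 1] → 66
+6 pad (align 8)
@72: inode [8B, align 8] → 80
@80: crc [2B, align 2] → 82
+6 pad (align 8)
@88: blocks [8B, align 8] → 96
size 96, align 8
array of 4: 4 × 96 = 384

384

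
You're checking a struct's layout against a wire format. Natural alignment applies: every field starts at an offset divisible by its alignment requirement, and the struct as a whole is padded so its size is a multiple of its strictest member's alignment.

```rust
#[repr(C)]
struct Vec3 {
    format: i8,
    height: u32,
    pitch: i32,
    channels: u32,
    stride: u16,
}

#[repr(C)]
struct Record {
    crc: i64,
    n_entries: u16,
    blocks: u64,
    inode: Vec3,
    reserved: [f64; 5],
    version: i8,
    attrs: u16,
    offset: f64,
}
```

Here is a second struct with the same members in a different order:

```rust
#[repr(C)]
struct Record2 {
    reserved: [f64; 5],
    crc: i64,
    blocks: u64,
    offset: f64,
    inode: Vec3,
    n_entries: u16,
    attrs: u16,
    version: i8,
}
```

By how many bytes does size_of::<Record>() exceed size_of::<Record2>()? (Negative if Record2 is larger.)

Vec3: @0: format [1B, align 1] → 1; +3 pad (align 4); @4: height [4B, align 4] → 8; @8: pitch [4B, align 4] → 12; @12: channels [4B, align 4] → 16; @16: stride [2B, align 2] → 18; +2 tail pad (align 4); size 20, align 4
@0: crc [8B, align 8] → 8
@8: n_entries [2B, align 2] → 10
+6 pad (align 8)
@16: blocks [8B, align 8] → 24
@24: inode [20B, align 4] → 44
+4 pad (align 8)
@48: reserved [40B, align 8] → 88
@88: version [1B, align 1] → 89
+1 pad (align 2)
@90: attrs [2B, align 2] → 92
+4 pad (align 8)
@96: offset [8B, align 8] → 104
size 104, align 8
— Record2 —
@0: reserved [40B, align 8] → 40
@40: crc [8B, align 8] → 48
@48: blocks [8B, align 8] → 56
@56: offset [8B, align 8] → 64
@64: inode [20B, align 4] → 84
@84: n_entries [2B, align 2] → 86
@86: attrs [2B, align 2] → 88
@88: version [1B, align 1] → 89
+7 tail pad (align 8)
size 96, align 8
104 − 96 = 8

8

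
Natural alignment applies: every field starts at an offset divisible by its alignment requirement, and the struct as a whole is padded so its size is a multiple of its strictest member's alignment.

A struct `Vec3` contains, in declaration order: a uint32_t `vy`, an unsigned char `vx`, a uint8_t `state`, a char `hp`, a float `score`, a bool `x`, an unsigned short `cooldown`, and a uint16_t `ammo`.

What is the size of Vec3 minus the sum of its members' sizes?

0..4  vy  (4B, 4-aligned)
4..5  vx  (1B, 1-aligned)
5..6  state  (1B, 1-aligned)
6..7  hp  (1B, 1-aligned)
7..8  -- padding (1B)
8..12  score  (4B, 4-aligned)
12..13  x  (1B, 1-aligned)
13..14  -- padding (1B)
14..16  cooldown  (2B, 2-aligned)
16..18  ammo  (2B, 2-aligned)
18..20  -- tail padding (2B)
sizeof = 20, alignof = 4
data bytes 16, size 20 → padding 4

4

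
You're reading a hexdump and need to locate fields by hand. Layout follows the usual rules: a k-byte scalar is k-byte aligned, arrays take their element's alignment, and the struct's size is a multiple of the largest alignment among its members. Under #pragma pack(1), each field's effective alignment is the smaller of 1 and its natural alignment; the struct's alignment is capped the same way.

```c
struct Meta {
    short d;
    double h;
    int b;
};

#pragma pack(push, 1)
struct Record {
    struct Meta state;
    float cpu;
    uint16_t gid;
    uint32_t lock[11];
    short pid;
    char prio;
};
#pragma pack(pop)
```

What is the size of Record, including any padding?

Meta: d at 0 (size 2, align 2) → ends 2; pad 6 to align 8 for h; h at 8 (size 8, align 8) → ends 16; b at 16 (size 4, align 4) → ends 20; tail pad 4 to reach multiple of 8; total 24 bytes, alignment 8
state at 0 (size 24, align 1) → ends 24
cpu at 24 (size 4, align 1) → ends 28
gid at 28 (size 2, align 1) → ends 30
lock at 30 (size 44, align 1) → ends 74
pid at 74 (size 2, align 1) → ends 76
prio at 76 (size 1, align 1) → ends 77
total 77 bytes, alignment 1

77 bytes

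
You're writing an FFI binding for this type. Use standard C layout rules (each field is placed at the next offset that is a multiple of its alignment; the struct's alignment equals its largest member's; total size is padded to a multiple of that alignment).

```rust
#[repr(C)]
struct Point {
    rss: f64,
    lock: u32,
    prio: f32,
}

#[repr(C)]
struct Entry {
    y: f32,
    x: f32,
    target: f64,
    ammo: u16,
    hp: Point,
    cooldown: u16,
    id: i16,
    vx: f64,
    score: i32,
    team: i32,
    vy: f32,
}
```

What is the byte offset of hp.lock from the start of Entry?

32

Point: @0: rss [8B, align 8] → 8; @8: lock [4B, align 4] → 12; @12: prio [4B, align 4] → 16; size 16, align 8
@0: y [4B, align 4] → 4
@4: x [4B, align 4] → 8
@8: target [8B, align 8] → 16
@16: ammo [2B, align 2] → 18
+6 pad (align 8)
@24: hp [16B, align 8] → 40
within Point: lock at 8
24 + 8 = 32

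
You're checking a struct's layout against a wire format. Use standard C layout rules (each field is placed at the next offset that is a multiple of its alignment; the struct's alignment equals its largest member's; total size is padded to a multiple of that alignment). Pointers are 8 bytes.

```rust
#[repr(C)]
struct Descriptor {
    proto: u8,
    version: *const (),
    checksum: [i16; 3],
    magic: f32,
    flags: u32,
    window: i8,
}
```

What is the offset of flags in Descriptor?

0..1  proto  (1B, 1-aligned)
1..8  -- padding (7B)
8..16  version  (8B, 8-aligned)
16..22  checksum  (6B, 2-aligned)
22..24  -- padding (2B)
24..28  magic  (4B, 4-aligned)
28..32  flags  (4B, 4-aligned)

28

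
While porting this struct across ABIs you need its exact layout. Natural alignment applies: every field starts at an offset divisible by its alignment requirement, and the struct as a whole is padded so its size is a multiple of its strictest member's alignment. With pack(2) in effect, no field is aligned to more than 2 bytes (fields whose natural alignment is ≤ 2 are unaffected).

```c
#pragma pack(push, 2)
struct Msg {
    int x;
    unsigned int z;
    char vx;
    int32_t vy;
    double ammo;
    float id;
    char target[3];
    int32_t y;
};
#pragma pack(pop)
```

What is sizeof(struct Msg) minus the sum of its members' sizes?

2

@0: x [4B, align 2] → 4
@4: z [4B, align 2] → 8
@8: vx [1B, align 1] → 9
+1 pad (align 2)
@10: vy [4B, align 2] → 14
@14: ammo [8B, align 2] → 22
@22: id [4B, align 2] → 26
@26: target [3B, align 1] → 29
+1 pad (align 2)
@30: y [4B, align 2] → 34
size 34, align 2
data bytes 32, size 34 → padding 2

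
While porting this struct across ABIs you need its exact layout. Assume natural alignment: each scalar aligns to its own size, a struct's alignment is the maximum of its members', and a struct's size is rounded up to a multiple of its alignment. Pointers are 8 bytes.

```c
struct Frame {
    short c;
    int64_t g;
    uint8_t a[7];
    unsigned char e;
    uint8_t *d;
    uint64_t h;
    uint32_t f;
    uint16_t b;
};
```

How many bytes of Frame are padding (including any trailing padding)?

8

c at 0 (size 2, align 2) → ends 2
pad 6 to align 8 for g
g at 8 (size 8, align 8) → ends 16
a at 16 (size 7, align 1) → ends 23
e at 23 (size 1, align 1) → ends 24
d at 24 (size 8, align 8) → ends 32
h at 32 (size 8, align 8) → ends 40
f at 40 (size 4, align 4) → ends 44
b at 44 (size 2, align 2) → ends 46
tail pad 2 to reach multiple of 8
total 48 bytes, alignment 8
data bytes 40, size 48 → padding 8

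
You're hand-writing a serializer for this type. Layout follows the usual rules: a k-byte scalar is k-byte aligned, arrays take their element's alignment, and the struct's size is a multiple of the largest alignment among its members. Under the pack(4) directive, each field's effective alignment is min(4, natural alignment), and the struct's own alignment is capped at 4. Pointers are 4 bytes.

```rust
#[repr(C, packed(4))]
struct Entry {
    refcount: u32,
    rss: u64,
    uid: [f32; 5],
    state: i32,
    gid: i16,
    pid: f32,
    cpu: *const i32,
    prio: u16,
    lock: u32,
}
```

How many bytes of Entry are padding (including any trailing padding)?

@0: refcount [4B, align 4] → 4
@4: rss [8B, align 4] → 12
@12: uid [20B, align 4] → 32
@32: state [4B, align 4] → 36
@36: gid [2B, align 2] → 38
+2 pad (align 4)
@40: pid [4B, align 4] → 44
@44: cpu [4B, align 4] → 48
@48: prio [2B, align 2] → 50
+2 pad (align 4)
@52: lock [4B, align 4] → 56
size 56, align 4
data bytes 52, size 56 → padding 4

4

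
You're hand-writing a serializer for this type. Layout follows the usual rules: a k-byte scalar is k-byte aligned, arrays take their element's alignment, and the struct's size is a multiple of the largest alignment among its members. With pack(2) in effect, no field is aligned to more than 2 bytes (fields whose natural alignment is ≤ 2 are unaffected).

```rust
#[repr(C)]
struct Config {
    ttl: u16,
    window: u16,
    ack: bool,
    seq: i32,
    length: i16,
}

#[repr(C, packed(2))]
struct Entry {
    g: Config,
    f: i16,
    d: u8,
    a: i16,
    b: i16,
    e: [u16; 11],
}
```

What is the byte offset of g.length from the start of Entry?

12

Config: ttl at 0 (size 2, align 2) → ends 2; window at 2 (size 2, align 2) → ends 4; ack at 4 (size 1, align 1) → ends 5; pad 3 to align 4 for seq; seq at 8 (size 4, align 4) → ends 12; length at 12 (size 2, align 2) → ends 14; tail pad 2 to reach multiple of 4; total 16 bytes, alignment 4
g at 0 (size 16, align 2) → ends 16
within Config: length at 12
0 + 12 = 12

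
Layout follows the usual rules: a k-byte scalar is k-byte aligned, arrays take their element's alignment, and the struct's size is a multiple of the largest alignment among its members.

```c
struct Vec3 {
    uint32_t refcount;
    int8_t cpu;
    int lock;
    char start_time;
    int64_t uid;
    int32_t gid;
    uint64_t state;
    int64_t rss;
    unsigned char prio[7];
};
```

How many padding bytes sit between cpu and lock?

3

0..4  refcount  (4B, 4-aligned)
4..5  cpu  (1B, 1-aligned)
5..8  -- padding (3B)
8..12  lock  (4B, 4-aligned)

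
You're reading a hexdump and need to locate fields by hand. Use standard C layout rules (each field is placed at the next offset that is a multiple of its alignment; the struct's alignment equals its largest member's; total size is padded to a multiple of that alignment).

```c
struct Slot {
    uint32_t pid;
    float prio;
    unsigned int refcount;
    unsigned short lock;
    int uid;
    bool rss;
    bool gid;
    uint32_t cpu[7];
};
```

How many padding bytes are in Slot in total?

4

0..4  pid  (4B, 4-aligned)
4..8  prio  (4B, 4-aligned)
8..12  refcount  (4B, 4-aligned)
12..14  lock  (2B, 2-aligned)
14..16  -- padding (2B)
16..20  uid  (4B, 4-aligned)
20..21  rss  (1B, 1-aligned)
21..22  gid  (1B, 1-aligned)
22..24  -- padding (2B)
24..52  cpu  (28B, 4-aligned)
sizeof = 52, alignof = 4
data bytes 48, size 52 → padding 4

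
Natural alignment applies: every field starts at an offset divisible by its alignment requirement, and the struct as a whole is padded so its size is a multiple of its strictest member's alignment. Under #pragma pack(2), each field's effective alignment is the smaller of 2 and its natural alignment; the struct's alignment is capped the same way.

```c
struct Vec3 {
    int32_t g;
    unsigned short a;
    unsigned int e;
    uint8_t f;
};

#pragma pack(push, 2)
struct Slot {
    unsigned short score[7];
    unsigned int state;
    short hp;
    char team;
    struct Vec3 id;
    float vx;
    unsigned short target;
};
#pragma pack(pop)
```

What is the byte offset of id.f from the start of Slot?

Vec3: @0: g [4B, align 4] → 4; @4: a [2B, align 2] → 6; +2 pad (align 4); @8: e [4B, align 4] → 12; @12: f [1B, align 1] → 13; +3 tail pad (align 4); size 16, align 4
@0: score [14B, align 2] → 14
@14: state [4B, align 2] → 18
@18: hp [2B, align 2] → 20
@20: team [1B, align 1] → 21
+1 pad (align 2)
@22: id [16B, align 2] → 38
within Vec3: f at 12
22 + 12 = 34

34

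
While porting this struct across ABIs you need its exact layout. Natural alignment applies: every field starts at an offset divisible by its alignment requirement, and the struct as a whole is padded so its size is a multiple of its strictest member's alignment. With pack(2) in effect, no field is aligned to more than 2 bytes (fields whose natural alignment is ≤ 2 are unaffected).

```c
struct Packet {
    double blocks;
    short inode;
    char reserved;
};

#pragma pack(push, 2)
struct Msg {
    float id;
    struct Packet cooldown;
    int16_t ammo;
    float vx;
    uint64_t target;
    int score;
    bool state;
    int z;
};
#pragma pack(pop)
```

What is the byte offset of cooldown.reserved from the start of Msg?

14

Packet: blocks at 0 (size 8, align 8) → ends 8; inode at 8 (size 2, align 2) → ends 10; reserved at 10 (size 1, align 1) → ends 11; tail pad 5 to reach multiple of 8; total 16 bytes, alignment 8
id at 0 (size 4, align 2) → ends 4
cooldown at 4 (size 16, align 2) → ends 20
within Packet: reserved at 10
4 + 10 = 14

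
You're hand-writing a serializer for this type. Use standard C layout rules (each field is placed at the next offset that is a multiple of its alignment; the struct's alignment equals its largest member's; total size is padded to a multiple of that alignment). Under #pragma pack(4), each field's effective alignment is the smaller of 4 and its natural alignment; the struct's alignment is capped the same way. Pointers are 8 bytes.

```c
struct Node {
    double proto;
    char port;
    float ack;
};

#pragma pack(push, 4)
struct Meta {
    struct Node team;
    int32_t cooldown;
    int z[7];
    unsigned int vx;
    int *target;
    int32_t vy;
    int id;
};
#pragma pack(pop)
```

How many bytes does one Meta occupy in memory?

68

Node: 0..8  proto  (8B, 8-aligned); 8..9  port  (1B, 1-aligned); 9..12  -- padding (3B); 12..16  ack  (4B, 4-aligned); sizeof = 16, alignof = 8
0..16  team  (16B, 4-aligned)
16..20  cooldown  (4B, 4-aligned)
20..48  z  (28B, 4-aligned)
48..52  vx  (4B, 4-aligned)
52..60  target  (8B, 4-aligned)
60..64  vy  (4B, 4-aligned)
64..68  id  (4B, 4-aligned)
sizeof = 68, alignof = 4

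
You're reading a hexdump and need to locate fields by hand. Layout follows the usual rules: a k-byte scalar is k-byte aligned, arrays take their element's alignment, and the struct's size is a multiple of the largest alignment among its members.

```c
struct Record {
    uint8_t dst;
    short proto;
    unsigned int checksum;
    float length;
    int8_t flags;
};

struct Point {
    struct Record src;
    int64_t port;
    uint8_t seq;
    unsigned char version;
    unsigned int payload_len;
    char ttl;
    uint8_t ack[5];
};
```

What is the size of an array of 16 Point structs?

Record: 0..1  dst  (1B, 1-aligned); 1..2  -- padding (1B); 2..4  proto  (2B, 2-aligned); 4..8  checksum  (4B, 4-aligned); 8..12  length  (4B, 4-aligned); 12..13  flags  (1B, 1-aligned); 13..16  -- tail padding (3B); sizeof = 16, alignof = 4
0..16  src  (16B, 4-aligned)
16..24  port  (8B, 8-aligned)
24..25  seq  (1B, 1-aligned)
25..26  version  (1B, 1-aligned)
26..28  -- padding (2B)
28..32  payload_len  (4B, 4-aligned)
32..33  ttl  (1B, 1-aligned)
33..38  ack  (5B, 1-aligned)
38..40  -- tail padding (2B)
sizeof = 40, alignof = 8
array of 16: 16 × 40 = 640

640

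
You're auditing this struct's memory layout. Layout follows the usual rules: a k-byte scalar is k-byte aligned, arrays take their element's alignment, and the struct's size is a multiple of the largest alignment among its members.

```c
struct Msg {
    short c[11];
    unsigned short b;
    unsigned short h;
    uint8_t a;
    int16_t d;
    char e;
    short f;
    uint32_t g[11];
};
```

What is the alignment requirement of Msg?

member alignments: c=2, b=2, h=2, a=1, d=2, e=1, f=2, g=4
max = 4

4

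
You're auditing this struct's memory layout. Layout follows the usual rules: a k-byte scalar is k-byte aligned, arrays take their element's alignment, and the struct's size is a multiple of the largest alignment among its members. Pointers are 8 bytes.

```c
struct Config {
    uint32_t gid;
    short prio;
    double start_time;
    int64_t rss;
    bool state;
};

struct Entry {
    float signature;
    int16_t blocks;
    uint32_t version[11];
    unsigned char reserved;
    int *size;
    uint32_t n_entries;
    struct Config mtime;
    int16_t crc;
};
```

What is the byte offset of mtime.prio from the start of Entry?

Config: @0: gid [4B, align 4] → 4; @4: prio [2B, align 2] → 6; +2 pad (align 8); @8: start_time [8B, align 8] → 16; @16: rss [8B, align 8] → 24; @24: state [1B, align 1] → 25; +7 tail pad (align 8); size 32, align 8
@0: signature [4B, align 4] → 4
@4: blocks [2B, align 2] → 6
+2 pad (align 4)
@8: version [44B, align 4] → 52
@52: reserved [1B, align 1] → 53
+3 pad (align 8)
@56: size [8B, align 8] → 64
@64: n_entries [4B, align 4] → 68
+4 pad (align 8)
@72: mtime [32B, align 8] → 104
within Config: prio at 4
72 + 4 = 76

76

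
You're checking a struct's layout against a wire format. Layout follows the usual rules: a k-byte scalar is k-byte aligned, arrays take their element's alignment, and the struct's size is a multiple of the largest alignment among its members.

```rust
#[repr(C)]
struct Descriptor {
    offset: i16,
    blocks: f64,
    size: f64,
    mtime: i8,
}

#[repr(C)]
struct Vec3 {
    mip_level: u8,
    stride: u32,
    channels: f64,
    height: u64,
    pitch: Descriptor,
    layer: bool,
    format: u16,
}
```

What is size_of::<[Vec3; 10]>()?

Descriptor: offset at 0 (size 2, align 2) → ends 2; pad 6 to align 8 for blocks; blocks at 8 (size 8, align 8) → ends 16; size at 16 (size 8, align 8) → ends 24; mtime at 24 (size 1, align 1) → ends 25; tail pad 7 to reach multiple of 8; total 32 bytes, alignment 8
mip_level at 0 (size 1, align 1) → ends 1
pad 3 to align 4 for stride
stride at 4 (size 4, align 4) → ends 8
channels at 8 (size 8, align 8) → ends 16
height at 16 (size 8, align 8) → ends 24
pitch at 24 (size 32, align 8) → ends 56
layer at 56 (size 1, align 1) → ends 57
pad 1 to align 2 for format
format at 58 (size 2, align 2) → ends 60
tail pad 4 to reach multiple of 8
total 64 bytes, alignment 8
array of 10: 10 × 64 = 640

640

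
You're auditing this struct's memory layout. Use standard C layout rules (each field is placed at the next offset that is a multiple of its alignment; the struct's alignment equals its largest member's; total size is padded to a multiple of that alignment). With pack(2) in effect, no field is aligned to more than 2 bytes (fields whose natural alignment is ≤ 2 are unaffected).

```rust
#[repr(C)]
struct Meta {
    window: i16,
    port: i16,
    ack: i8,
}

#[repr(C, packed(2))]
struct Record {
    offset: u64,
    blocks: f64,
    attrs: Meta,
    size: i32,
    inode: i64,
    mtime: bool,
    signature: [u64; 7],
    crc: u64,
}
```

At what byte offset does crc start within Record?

92

Meta: @0: window [2B, align 2] → 2; @2: port [2B, align 2] → 4; @4: ack [1B, align 1] → 5; +1 tail pad (align 2); size 6, align 2
@0: offset [8B, align 2] → 8
@8: blocks [8B, align 2] → 16
@16: attrs [6B, align 2] → 22
@22: size [4B, align 2] → 26
@26: inode [8B, align 2] → 34
@34: mtime [1B, align 1] → 35
+1 pad (align 2)
@36: signature [56B, align 2] → 92
@92: crc [8B, align 2] → 100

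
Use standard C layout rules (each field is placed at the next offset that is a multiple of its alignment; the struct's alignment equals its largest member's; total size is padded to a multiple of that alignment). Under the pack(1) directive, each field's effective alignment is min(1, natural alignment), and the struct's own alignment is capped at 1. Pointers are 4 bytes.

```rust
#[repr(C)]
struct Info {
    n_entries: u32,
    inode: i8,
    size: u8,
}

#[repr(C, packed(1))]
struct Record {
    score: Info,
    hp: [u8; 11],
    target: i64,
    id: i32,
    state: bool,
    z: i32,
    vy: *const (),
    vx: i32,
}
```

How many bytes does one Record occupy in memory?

44 bytes

Info: 0..4  n_entries  (4B, 4-aligned); 4..5  inode  (1B, 1-aligned); 5..6  size  (1B, 1-aligned); 6..8  -- tail padding (2B); sizeof = 8, alignof = 4
0..8  score  (8B, 1-aligned)
8..19  hp  (11B, 1-aligned)
19..27  target  (8B, 1-aligned)
27..31  id  (4B, 1-aligned)
31..32  state  (1B, 1-aligned)
32..36  z  (4B, 1-aligned)
36..40  vy  (4B, 1-aligned)
40..44  vx  (4B, 1-aligned)
sizeof = 44, alignof = 1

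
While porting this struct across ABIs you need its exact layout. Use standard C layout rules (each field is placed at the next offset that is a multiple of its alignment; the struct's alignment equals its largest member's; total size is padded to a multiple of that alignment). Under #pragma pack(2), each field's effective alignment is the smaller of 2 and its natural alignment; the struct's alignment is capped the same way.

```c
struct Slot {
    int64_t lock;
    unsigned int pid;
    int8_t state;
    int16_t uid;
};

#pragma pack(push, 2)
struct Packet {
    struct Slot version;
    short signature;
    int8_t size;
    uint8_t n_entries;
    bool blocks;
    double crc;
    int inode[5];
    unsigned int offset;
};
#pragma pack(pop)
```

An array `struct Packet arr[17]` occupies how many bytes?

918

Slot: 0..8  lock  (8B, 8-aligned); 8..12  pid  (4B, 4-aligned); 12..13  state  (1B, 1-aligned); 13..14  -- padding (1B); 14..16  uid  (2B, 2-aligned); sizeof = 16, alignof = 8
0..16  version  (16B, 2-aligned)
16..18  signature  (2B, 2-aligned)
18..19  size  (1B, 1-aligned)
19..20  n_entries  (1B, 1-aligned)
20..21  blocks  (1B, 1-aligned)
21..22  -- padding (1B)
22..30  crc  (8B, 2-aligned)
30..50  inode  (20B, 2-aligned)
50..54  offset  (4B, 2-aligned)
sizeof = 54, alignof = 2
array of 17: 17 × 54 = 918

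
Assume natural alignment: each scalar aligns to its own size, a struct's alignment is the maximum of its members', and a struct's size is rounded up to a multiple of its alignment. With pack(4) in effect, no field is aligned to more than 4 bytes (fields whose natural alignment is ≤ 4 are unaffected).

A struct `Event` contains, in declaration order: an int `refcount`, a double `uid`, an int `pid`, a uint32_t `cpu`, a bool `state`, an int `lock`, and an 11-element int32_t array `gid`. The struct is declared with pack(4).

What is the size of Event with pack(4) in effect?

0..4  refcount  (4B, 4-aligned)
4..12  uid  (8B, 4-aligned)
12..16  pid  (4B, 4-aligned)
16..20  cpu  (4B, 4-aligned)
20..21  state  (1B, 1-aligned)
21..24  -- padding (3B)
24..28  lock  (4B, 4-aligned)
28..72  gid  (44B, 4-aligned)
sizeof = 72, alignof = 4

72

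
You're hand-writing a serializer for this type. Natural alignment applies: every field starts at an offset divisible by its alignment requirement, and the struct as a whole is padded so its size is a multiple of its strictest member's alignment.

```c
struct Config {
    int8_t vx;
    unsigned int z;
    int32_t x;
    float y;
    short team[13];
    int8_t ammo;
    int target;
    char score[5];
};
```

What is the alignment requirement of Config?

member alignments: vx=1, z=4, x=4, y=4, team=2, ammo=1, target=4, score=1
max = 4

4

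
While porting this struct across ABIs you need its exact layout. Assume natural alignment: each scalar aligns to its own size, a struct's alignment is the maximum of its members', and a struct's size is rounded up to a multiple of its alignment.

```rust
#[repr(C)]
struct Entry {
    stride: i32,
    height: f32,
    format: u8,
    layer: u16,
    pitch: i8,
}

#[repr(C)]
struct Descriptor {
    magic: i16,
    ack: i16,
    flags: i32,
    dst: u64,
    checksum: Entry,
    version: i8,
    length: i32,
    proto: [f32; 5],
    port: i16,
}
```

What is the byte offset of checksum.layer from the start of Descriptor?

Entry: stride at 0 (size 4, align 4) → ends 4; height at 4 (size 4, align 4) → ends 8; format at 8 (size 1, align 1) → ends 9; pad 1 to align 2 for layer; layer at 10 (size 2, align 2) → ends 12; pitch at 12 (size 1, align 1) → ends 13; tail pad 3 to reach multiple of 4; total 16 bytes, alignment 4
magic at 0 (size 2, align 2) → ends 2
ack at 2 (size 2, align 2) → ends 4
flags at 4 (size 4, align 4) → ends 8
dst at 8 (size 8, align 8) → ends 16
checksum at 16 (size 16, align 4) → ends 32
within Entry: layer at 10
16 + 10 = 26

26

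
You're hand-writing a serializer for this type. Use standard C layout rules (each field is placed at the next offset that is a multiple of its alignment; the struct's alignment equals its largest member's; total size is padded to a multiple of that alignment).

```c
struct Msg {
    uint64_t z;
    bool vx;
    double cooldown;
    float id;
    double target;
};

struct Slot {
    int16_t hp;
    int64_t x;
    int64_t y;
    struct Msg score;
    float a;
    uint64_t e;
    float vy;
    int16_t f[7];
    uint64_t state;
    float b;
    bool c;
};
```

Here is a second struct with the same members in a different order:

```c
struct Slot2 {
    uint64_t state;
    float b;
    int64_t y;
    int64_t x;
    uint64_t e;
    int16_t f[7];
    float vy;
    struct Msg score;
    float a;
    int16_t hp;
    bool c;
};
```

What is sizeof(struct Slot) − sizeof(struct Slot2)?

Msg: 0..8  z  (8B, 8-aligned); 8..9  vx  (1B, 1-aligned); 9..16  -- padding (7B); 16..24  cooldown  (8B, 8-aligned); 24..28  id  (4B, 4-aligned); 28..32  -- padding (4B); 32..40  target  (8B, 8-aligned); sizeof = 40, alignof = 8
0..2  hp  (2B, 2-aligned)
2..8  -- padding (6B)
8..16  x  (8B, 8-aligned)
16..24  y  (8B, 8-aligned)
24..64  score  (40B, 8-aligned)
64..68  a  (4B, 4-aligned)
68..72  -- padding (4B)
72..80  e  (8B, 8-aligned)
80..84  vy  (4B, 4-aligned)
84..98  f  (14B, 2-aligned)
98..104  -- padding (6B)
104..112  state  (8B, 8-aligned)
112..116  b  (4B, 4-aligned)
116..117  c  (1B, 1-aligned)
117..120  -- tail padding (3B)
sizeof = 120, alignof = 8
— Slot2 —
0..8  state  (8B, 8-aligned)
8..12  b  (4B, 4-aligned)
12..16  -- padding (4B)
16..24  y  (8B, 8-aligned)
24..32  x  (8B, 8-aligned)
32..40  e  (8B, 8-aligned)
40..54  f  (14B, 2-aligned)
54..56  -- padding (2B)
56..60  vy  (4B, 4-aligned)
60..64  -- padding (4B)
64..104  score  (40B, 8-aligned)
104..108  a  (4B, 4-aligned)
108..110  hp  (2B, 2-aligned)
110..111  c  (1B, 1-aligned)
111..112  -- tail padding (1B)
sizeof = 112, alignof = 8
120 − 112 = 8

8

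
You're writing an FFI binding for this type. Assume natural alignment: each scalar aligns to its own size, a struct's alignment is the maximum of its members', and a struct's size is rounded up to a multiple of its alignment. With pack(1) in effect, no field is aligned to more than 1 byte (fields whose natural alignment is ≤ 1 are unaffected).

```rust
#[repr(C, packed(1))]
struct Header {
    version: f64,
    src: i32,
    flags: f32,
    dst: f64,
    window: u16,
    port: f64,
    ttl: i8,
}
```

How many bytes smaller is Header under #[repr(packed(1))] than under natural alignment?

natural layout:
  0..8  version  (8B, 8-aligned)
  8..12  src  (4B, 4-aligned)
  12..16  flags  (4B, 4-aligned)
  16..24  dst  (8B, 8-aligned)
  24..26  window  (2B, 2-aligned)
  26..32  -- padding (6B)
  32..40  port  (8B, 8-aligned)
  40..41  ttl  (1B, 1-aligned)
  41..48  -- tail padding (7B)
  sizeof = 48, alignof = 8
packed(1) layout:
  0..8  version  (8B, 1-aligned)
  8..12  src  (4B, 1-aligned)
  12..16  flags  (4B, 1-aligned)
  16..24  dst  (8B, 1-aligned)
  24..26  window  (2B, 1-aligned)
  26..34  port  (8B, 1-aligned)
  34..35  ttl  (1B, 1-aligned)
  sizeof = 35, alignof = 1
48 − 35 = 13

13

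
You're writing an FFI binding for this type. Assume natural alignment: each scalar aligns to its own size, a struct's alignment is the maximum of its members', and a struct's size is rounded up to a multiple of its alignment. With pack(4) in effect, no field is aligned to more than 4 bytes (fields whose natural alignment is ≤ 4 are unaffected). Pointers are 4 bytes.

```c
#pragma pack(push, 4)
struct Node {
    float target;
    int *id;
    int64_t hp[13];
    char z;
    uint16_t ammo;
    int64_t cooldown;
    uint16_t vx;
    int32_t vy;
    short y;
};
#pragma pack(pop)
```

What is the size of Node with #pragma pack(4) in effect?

136

0..4  target  (4B, 4-aligned)
4..8  id  (4B, 4-aligned)
8..112  hp  (104B, 4-aligned)
112..113  z  (1B, 1-aligned)
113..114  -- padding (1B)
114..116  ammo  (2B, 2-aligned)
116..124  cooldown  (8B, 4-aligned)
124..126  vx  (2B, 2-aligned)
126..128  -- padding (2B)
128..132  vy  (4B, 4-aligned)
132..134  y  (2B, 2-aligned)
134..136  -- tail padding (2B)
sizeof = 136, alignof = 4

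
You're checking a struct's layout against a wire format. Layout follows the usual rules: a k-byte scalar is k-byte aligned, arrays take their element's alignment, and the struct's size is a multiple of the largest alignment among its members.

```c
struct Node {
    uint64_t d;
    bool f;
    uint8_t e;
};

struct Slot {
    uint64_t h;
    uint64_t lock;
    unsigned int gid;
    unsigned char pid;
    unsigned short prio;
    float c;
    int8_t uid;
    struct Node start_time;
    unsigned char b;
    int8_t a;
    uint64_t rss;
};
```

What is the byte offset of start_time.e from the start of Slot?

Node: @0: d [8B, align 8] → 8; @8: f [1B, align 1] → 9; @9: e [1B, align 1] → 10; +6 tail pad (align 8); size 16, align 8
@0: h [8B, align 8] → 8
@8: lock [8B, align 8] → 16
@16: gid [4B, align 4] → 20
@20: pid [1B, align 1] → 21
+1 pad (align 2)
@22: prio [2B, align 2] → 24
@24: c [4B, align 4] → 28
@28: uid [1B, align 1] → 29
+3 pad (align 8)
@32: start_time [16B, align 8] → 48
within Node: e at 9
32 + 9 = 41

41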